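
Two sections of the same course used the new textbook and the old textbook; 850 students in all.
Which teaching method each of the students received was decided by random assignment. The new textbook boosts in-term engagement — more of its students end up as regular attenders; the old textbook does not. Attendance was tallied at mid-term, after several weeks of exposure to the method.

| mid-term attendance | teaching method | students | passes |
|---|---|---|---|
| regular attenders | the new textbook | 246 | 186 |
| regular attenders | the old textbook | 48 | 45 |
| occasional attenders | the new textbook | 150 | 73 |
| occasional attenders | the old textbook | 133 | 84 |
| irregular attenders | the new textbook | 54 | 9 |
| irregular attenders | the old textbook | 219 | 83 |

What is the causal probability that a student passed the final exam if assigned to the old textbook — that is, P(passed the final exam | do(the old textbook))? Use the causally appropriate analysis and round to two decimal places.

Mid-term attendance is downstream of the teaching method. One should not condition on a consequence of treatment, so the overall rates are the right comparison.
So P(outcome | do(the old textbook)) is just the pooled rate for the old textbook: 212/400 = 0.530.

0.53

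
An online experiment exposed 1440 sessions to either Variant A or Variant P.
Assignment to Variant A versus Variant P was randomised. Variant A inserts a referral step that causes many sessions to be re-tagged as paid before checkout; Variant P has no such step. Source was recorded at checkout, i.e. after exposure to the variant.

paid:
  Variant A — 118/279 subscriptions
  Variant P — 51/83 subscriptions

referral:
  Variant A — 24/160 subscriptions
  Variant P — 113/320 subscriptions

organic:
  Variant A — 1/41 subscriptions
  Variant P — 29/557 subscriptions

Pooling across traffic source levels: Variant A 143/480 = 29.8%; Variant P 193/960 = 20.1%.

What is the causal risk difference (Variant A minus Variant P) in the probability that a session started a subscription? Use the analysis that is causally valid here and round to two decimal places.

+0.10

Because the variant influences traffic source, traffic source is a post-treatment mediator, not a confounder. Stratifying on it would bias the estimate; the causal effect is the crude pooled difference.
The causal difference is the pooled difference: 0.298 − 0.201 = +0.097.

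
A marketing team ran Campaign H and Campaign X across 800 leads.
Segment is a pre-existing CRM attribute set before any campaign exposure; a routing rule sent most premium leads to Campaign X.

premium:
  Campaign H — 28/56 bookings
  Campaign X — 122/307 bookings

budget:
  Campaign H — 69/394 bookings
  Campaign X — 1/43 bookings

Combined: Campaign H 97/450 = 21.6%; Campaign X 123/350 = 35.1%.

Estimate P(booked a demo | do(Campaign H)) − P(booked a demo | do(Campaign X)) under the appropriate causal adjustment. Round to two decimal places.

+0.13

Within every customer segment level Campaign H has the higher rate, yet pooled Campaign X does — Simpson's reversal.
Customer segment satisfies the back-door criterion: it is not a descendant of the campaign, and it blocks the spurious path from campaign to outcome. Adjusting for it (i.e., using the within-customer segment rates) gives the causal effect.
Adjusting over the population distribution of customer segment: 0.454·(0.500−0.397) + 0.546·(0.175−0.023) = +0.130.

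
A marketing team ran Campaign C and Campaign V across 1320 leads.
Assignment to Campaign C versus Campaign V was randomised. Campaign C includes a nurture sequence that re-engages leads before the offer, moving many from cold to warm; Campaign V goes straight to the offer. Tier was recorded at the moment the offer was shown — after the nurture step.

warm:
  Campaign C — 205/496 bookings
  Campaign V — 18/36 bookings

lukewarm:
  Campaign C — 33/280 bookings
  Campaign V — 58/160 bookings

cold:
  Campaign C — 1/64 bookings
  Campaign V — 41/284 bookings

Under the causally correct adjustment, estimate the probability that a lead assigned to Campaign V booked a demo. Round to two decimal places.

Engagement tier is recorded after the campaign and is itself shifted by it — it sits on the causal path from campaign to outcome. Conditioning on a mediator would strip out part of the effect we want; the pooled comparison gives the total causal effect.
So P(outcome | do(Campaign V)) is just the pooled rate for Campaign V: 117/480 = 0.244.

0.24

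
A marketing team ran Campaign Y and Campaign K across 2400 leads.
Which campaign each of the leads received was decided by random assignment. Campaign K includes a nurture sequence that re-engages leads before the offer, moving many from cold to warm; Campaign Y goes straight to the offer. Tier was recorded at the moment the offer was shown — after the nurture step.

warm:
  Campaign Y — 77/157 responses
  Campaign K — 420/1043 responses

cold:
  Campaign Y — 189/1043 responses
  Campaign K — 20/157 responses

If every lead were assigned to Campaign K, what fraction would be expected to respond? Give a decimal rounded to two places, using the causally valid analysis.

Engagement tier is downstream of the campaign. One should not condition on a consequence of treatment, so the overall rates are the right comparison.
So P(outcome | do(Campaign K)) is just the pooled rate for Campaign K: 440/1200 = 0.367.

0.37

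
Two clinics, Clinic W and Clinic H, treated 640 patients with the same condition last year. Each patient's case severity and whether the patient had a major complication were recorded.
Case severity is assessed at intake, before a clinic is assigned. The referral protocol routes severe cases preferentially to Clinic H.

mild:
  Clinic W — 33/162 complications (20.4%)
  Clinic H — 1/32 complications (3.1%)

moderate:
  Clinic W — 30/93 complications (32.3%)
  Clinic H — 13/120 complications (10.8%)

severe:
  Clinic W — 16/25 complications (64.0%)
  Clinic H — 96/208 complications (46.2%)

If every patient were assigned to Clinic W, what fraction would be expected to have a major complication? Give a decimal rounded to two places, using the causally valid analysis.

0.40

Case severity is set before the clinic has any effect — it is not caused by the clinic — and it independently drives the outcome. That makes it a confounder, so the causal comparison is within case severity levels.
Standardising Clinic W to the population case severity mix: 0.303·33/162 + 0.333·30/93 + 0.364·16/25 = 0.402.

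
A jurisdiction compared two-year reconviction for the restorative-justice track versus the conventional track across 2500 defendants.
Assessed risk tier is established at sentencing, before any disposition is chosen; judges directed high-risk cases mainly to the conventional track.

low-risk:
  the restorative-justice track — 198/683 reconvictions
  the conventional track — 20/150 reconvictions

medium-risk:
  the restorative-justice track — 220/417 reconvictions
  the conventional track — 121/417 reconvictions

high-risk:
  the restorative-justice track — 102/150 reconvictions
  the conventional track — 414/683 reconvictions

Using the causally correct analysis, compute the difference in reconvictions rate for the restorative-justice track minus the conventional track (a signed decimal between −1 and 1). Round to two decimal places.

the conventional track is lower inside every assessed risk tier stratum but the restorative-justice track is lower in aggregate. Whether to stratify depends on how assessed risk tier relates to the disposition.
Nothing the disposition does changes assessed risk tier; the imbalance is an allocation artefact. With assessed risk tier also predicting the outcome, the pooled figure is confounded, and the within-stratum comparison is the causal one.
Adjusting over the population distribution of assessed risk tier: 0.333·(0.290−0.133) + 0.334·(0.528−0.290) + 0.333·(0.680−0.606) = +0.156.

+0.16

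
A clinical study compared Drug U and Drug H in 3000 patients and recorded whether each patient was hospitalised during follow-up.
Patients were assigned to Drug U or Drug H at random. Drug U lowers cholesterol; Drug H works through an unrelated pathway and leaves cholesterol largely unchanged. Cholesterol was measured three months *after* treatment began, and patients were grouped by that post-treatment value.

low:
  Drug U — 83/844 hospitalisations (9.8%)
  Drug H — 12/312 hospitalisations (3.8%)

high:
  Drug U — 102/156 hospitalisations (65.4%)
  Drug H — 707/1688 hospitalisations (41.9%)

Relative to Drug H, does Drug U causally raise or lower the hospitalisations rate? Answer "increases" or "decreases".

decreases

Cholesterol is recorded after the drug and is itself shifted by it — it sits on the causal path from drug to outcome. Conditioning on a mediator would strip out part of the effect we want; the pooled comparison gives the total causal effect.
Pooled: Drug U 18.5% vs Drug H 35.9%; Drug U is lower overall.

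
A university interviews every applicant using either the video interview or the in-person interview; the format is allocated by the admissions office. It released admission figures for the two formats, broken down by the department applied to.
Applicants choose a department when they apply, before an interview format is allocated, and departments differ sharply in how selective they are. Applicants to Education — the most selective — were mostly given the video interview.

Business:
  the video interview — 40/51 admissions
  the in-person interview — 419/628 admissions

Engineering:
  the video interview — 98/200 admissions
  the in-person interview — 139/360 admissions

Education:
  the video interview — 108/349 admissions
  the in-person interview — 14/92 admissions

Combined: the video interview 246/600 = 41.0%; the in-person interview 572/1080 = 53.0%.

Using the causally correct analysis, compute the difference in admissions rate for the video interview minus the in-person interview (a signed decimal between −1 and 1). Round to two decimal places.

Department differs across interview formats for reasons unrelated to any effect of the interview format itself, and it separately predicts the outcome — a classic confounder. We must compare within department levels.
Adjusting over the population distribution of department: 0.404·(0.784−0.667) + 0.333·(0.490−0.386) + 0.263·(0.309−0.152) = +0.123.

+0.12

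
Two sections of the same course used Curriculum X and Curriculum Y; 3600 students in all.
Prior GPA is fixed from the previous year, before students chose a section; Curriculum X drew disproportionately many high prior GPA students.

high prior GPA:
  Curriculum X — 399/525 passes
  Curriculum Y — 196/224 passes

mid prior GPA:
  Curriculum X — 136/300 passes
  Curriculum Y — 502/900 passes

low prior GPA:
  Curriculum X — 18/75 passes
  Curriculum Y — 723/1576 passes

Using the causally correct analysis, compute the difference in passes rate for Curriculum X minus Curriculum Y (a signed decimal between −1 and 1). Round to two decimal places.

-0.16

Prior GPA band is set before the teaching method has any effect — it is not caused by the teaching method — and it independently drives the outcome. That makes it a confounder, so the causal comparison is within prior GPA band levels.
Adjusting over the population distribution of prior GPA band: 0.208·(0.760−0.875) + 0.333·(0.453−0.558) + 0.459·(0.240−0.459) = -0.159.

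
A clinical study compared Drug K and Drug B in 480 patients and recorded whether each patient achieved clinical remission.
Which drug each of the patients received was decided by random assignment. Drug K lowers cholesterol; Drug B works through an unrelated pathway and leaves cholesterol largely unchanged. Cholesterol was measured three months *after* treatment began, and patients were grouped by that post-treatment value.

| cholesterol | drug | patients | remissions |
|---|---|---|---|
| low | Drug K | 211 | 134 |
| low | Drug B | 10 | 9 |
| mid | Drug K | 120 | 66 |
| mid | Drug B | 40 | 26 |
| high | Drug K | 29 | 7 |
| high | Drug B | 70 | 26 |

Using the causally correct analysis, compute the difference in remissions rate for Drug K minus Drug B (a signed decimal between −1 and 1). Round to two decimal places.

The stratified and pooled comparisons disagree (Drug B wins within each cholesterol; Drug K wins overall), so the answer turns on the causal role of cholesterol.
Stratifying would compare drugs among patients the drugs themselves sorted into cholesterol groups — a form of selection on an intermediate. The unconditioned pooled rates give the total causal effect.
The causal difference is the pooled difference: 0.575 − 0.508 = +0.067.

+0.07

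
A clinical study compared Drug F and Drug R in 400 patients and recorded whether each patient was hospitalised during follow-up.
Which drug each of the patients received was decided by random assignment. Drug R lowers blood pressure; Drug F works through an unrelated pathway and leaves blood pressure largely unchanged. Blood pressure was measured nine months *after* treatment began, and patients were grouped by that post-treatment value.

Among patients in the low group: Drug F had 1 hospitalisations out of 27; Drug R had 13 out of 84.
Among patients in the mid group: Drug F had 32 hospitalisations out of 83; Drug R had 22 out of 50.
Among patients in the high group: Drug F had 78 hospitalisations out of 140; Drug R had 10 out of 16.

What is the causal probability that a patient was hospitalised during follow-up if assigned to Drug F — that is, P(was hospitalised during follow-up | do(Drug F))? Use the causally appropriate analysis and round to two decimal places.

Blood pressure lies on the pathway drug → blood pressure → outcome, so adjusting for it blocks the indirect effect. For the total causal effect of drug, use the unadjusted pooled rates.
So P(outcome | do(Drug F)) is just the pooled rate for Drug F: 111/250 = 0.444.

0.44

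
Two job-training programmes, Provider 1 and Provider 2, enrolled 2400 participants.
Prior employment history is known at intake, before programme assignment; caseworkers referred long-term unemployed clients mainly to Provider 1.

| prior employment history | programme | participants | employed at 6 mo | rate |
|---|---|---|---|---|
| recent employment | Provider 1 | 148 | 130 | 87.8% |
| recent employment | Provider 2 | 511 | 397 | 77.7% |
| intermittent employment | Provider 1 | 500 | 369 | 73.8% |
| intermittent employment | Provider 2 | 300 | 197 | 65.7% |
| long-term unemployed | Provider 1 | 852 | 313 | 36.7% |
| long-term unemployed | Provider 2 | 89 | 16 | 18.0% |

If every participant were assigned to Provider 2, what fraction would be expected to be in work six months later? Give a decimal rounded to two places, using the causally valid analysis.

Prior employment history differs across programmes for reasons unrelated to any effect of the programme itself, and it separately predicts the outcome — a classic confounder. We must compare within prior employment history levels.
Standardising Provider 2 to the population prior employment history mix: 0.275·397/511 + 0.333·197/300 + 0.392·16/89 = 0.503.

0.50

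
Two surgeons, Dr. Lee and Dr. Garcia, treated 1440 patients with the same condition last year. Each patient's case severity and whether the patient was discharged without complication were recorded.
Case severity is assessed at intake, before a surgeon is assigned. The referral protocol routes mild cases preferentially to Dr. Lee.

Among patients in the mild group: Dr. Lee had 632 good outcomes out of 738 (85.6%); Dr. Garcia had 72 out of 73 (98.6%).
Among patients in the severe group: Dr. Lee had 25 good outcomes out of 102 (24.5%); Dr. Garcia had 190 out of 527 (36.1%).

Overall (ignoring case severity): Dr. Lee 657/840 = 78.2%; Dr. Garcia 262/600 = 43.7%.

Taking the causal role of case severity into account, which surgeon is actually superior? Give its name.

Dr. Garcia

The imbalance in case severity arose from how patients were allocated, not from anything the surgeon did; and case severity independently affects the outcome. The pooled gap is confounded — condition on case severity.
Within each level — mild: 85.6% vs 98.6%; severe: 24.5% vs 36.1% — Dr. Garcia is higher every time.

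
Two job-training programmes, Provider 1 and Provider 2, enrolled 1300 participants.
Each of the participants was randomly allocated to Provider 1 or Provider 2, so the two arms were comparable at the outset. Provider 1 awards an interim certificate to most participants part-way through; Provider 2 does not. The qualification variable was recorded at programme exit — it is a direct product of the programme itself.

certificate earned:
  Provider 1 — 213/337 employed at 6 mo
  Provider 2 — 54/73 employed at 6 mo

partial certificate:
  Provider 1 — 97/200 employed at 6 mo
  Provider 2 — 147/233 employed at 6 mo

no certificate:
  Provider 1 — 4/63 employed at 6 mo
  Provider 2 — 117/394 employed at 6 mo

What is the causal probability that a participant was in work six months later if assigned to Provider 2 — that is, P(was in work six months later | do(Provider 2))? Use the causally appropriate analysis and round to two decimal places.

0.45

The stratified and pooled comparisons disagree (Provider 2 wins within each qualification attained during the programme; Provider 1 wins overall), so the answer turns on the causal role of qualification attained during the programme.
Qualification attained during the programme is recorded after the programme and is itself shifted by it — it sits on the causal path from programme to outcome. Conditioning on a mediator would strip out part of the effect we want; the pooled comparison gives the total causal effect.
So P(outcome | do(Provider 2)) is just the pooled rate for Provider 2: 318/700 = 0.454.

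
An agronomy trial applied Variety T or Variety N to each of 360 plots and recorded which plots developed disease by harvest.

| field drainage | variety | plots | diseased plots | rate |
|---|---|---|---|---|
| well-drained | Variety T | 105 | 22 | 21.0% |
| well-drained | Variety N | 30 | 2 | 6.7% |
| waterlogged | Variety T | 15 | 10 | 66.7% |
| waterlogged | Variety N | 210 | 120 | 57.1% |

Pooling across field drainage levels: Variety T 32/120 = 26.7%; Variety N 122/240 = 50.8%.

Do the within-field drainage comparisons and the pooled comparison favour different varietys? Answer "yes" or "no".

yes

Within each field drainage level (well-drained 21.0% vs 6.7%; waterlogged 66.7% vs 57.1%), Variety N has the lower rate every time. Pooled: 26.7% vs 50.8% — Variety T has the lower rate overall. The two comparisons disagree.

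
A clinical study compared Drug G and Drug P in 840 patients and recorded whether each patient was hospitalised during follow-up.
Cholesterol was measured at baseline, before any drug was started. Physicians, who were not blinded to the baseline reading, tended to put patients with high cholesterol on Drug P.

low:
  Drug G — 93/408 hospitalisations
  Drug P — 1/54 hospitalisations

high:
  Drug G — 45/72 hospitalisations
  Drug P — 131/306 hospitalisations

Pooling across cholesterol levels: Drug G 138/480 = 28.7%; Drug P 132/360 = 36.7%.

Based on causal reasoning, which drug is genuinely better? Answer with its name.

Drug P

Cholesterol is set before the drug has any effect — it is not caused by the drug — and it independently drives the outcome. That makes it a confounder, so the causal comparison is within cholesterol levels.
Within each level — low: 22.8% vs 1.9%; high: 62.5% vs 42.8% — Drug P is lower every time.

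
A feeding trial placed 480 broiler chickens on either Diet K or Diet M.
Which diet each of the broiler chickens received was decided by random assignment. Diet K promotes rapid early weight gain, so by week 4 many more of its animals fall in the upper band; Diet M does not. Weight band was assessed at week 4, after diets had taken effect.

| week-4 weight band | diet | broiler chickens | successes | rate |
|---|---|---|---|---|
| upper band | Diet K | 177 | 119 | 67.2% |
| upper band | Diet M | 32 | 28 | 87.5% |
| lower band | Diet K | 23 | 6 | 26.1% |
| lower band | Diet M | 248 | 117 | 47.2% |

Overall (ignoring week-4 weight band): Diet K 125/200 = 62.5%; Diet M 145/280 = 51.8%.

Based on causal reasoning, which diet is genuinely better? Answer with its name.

Week-4 weight band is recorded after the diet and is itself shifted by it — it sits on the causal path from diet to outcome. Conditioning on a mediator would strip out part of the effect we want; the pooled comparison gives the total causal effect.
Pooled: Diet K 62.5% vs Diet M 51.8%; Diet K is higher overall.

Diet K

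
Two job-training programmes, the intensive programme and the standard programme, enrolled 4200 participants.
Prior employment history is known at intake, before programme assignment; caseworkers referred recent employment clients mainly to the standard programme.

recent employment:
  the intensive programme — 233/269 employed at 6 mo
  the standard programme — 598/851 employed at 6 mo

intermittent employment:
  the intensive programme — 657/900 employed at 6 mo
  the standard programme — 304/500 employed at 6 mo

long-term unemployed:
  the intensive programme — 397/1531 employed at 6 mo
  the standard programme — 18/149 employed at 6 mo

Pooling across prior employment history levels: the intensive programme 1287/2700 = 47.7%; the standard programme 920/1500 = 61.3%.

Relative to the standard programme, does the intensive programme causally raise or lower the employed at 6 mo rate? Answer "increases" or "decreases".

increases

Nothing the programme does changes prior employment history; the imbalance is an allocation artefact. With prior employment history also predicting the outcome, the pooled figure is confounded, and the within-stratum comparison is the causal one.
Within each level — recent employment: 86.6% vs 70.3%; intermittent employment: 73.0% vs 60.8%; long-term unemployed: 25.9% vs 12.1% — the intensive programme is higher every time.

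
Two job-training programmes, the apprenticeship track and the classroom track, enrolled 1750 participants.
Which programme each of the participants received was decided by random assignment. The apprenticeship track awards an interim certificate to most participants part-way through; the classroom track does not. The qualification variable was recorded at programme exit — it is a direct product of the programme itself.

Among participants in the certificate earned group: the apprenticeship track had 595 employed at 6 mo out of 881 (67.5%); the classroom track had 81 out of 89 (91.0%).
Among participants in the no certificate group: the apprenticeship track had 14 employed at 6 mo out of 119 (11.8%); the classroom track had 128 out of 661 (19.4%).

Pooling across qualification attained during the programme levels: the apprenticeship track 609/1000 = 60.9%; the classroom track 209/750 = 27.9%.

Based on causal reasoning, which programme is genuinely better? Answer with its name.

the apprenticeship track

Qualification attained during the programme is downstream of the programme. One should not condition on a consequence of treatment, so the overall rates are the right comparison.
Pooled: the apprenticeship track 60.9% vs the classroom track 27.9%; the apprenticeship track is higher overall.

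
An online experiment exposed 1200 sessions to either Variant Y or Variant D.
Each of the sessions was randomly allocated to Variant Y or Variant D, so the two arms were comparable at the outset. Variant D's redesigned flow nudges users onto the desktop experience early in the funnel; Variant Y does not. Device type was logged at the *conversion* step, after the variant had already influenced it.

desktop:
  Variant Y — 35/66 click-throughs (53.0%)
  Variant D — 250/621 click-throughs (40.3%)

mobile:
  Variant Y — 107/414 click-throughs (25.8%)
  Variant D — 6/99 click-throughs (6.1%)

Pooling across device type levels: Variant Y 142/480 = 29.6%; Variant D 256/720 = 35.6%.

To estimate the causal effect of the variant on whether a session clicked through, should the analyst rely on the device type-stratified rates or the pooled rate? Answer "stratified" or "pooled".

The stratified and pooled comparisons disagree (Variant Y wins within each device type; Variant D wins overall), so the answer turns on the causal role of device type.
Device type is downstream of the variant. One should not condition on a consequence of treatment, so the overall rates are the right comparison.
Pooled: Variant Y 29.6% vs Variant D 35.6%; Variant D is higher overall.

pooled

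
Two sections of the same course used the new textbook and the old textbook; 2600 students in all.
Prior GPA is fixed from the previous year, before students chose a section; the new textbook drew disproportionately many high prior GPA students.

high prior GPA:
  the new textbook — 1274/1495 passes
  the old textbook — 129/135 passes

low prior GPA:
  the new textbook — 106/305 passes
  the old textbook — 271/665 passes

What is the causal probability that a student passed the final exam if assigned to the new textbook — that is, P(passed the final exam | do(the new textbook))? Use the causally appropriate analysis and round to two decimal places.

The stratified and pooled comparisons disagree (the old textbook wins within each prior GPA band; the new textbook wins overall), so the answer turns on the causal role of prior GPA band.
Prior GPA band is set before the teaching method has any effect — it is not caused by the teaching method — and it independently drives the outcome. That makes it a confounder, so the causal comparison is within prior GPA band levels.
Standardising the new textbook to the population prior GPA band mix: 0.627·1274/1495 + 0.373·106/305 = 0.664.

0.66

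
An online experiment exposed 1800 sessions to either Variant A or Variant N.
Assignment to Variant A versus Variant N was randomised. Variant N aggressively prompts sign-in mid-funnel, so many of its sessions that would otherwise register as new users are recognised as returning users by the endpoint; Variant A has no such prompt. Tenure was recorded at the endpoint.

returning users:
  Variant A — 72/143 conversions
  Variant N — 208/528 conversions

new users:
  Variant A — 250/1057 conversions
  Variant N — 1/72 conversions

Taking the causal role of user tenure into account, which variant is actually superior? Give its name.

Within every user tenure level Variant A has the higher rate, yet pooled Variant N does — Simpson's reversal.
Stratifying would compare variants among sessions the variants themselves sorted into user tenure groups — a form of selection on an intermediate. The unconditioned pooled rates give the total causal effect.
Pooled: Variant A 26.8% vs Variant N 34.8%; Variant N is higher overall.

Variant N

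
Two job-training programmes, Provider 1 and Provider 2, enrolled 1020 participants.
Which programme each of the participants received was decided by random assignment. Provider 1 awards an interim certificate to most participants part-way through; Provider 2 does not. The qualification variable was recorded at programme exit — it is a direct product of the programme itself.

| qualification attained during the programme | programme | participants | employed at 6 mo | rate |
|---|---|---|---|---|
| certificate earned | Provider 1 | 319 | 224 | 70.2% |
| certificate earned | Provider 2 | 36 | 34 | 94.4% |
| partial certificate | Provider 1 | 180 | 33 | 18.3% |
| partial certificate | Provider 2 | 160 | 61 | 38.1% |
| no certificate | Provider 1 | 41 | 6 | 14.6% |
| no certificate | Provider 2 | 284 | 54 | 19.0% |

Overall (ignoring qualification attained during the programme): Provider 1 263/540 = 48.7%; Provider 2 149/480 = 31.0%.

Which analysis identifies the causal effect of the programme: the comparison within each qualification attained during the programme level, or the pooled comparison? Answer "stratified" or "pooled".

Qualification attained during the programme is downstream of the programme. One should not condition on a consequence of treatment, so the overall rates are the right comparison.
Pooled: Provider 1 48.7% vs Provider 2 31.0%; Provider 1 is higher overall.

pooled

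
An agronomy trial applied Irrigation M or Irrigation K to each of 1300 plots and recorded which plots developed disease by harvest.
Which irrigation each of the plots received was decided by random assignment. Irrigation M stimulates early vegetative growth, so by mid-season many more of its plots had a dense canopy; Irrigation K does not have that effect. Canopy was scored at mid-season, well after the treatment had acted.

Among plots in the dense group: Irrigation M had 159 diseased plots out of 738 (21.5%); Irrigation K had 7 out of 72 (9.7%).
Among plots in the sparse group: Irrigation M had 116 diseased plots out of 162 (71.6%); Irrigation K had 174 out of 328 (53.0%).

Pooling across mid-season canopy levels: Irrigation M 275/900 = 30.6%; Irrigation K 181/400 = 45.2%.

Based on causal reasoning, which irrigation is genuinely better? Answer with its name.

The stratified and pooled comparisons disagree (Irrigation K wins within each mid-season canopy; Irrigation M wins overall), so the answer turns on the causal role of mid-season canopy.
Mid-season canopy here is a post-treatment variable shaped by the irrigation; conditioning on it would introduce bias rather than remove it. The overall comparison is the causal one.
Pooled: Irrigation M 30.6% vs Irrigation K 45.2%; Irrigation M is lower overall.

Irrigation M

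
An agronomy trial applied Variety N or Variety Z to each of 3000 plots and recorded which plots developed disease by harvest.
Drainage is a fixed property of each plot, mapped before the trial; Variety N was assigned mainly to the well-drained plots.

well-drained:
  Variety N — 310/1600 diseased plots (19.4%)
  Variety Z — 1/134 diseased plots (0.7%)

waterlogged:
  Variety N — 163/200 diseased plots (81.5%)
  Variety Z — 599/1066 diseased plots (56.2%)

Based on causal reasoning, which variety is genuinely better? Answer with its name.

The imbalance in field drainage arose from how plots were allocated, not from anything the variety did; and field drainage independently affects the outcome. The pooled gap is confounded — condition on field drainage.
Within each level — well-drained: 19.4% vs 0.7%; waterlogged: 81.5% vs 56.2% — Variety Z is lower every time.

Variety Z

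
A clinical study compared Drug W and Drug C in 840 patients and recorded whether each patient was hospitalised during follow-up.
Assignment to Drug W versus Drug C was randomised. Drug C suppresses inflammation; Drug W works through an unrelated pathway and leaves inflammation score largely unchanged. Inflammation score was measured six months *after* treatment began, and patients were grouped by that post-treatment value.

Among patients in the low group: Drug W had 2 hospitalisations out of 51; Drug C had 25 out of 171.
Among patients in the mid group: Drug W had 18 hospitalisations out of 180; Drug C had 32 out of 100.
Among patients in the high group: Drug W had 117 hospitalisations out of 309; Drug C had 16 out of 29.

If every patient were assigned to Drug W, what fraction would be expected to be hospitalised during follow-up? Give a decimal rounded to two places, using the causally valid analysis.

0.25

Within every inflammation score level Drug W has the lower rate, yet pooled Drug C does — Simpson's reversal.
Inflammation score is downstream of the drug. One should not condition on a consequence of treatment, so the overall rates are the right comparison.
So P(outcome | do(Drug W)) is just the pooled rate for Drug W: 137/540 = 0.254.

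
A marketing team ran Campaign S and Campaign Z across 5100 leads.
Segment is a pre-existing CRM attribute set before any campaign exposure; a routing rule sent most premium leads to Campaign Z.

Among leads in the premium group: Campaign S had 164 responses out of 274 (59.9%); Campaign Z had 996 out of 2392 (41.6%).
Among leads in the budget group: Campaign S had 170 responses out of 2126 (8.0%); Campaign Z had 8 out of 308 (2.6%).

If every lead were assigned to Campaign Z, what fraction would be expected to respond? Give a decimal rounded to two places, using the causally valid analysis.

0.23

Campaign S is higher inside every customer segment stratum but Campaign Z is higher in aggregate. Whether to stratify depends on how customer segment relates to the campaign.
Customer segment is set before the campaign has any effect — it is not caused by the campaign — and it independently drives the outcome. That makes it a confounder, so the causal comparison is within customer segment levels.
Standardising Campaign Z to the population customer segment mix: 0.523·996/2392 + 0.477·8/308 = 0.230.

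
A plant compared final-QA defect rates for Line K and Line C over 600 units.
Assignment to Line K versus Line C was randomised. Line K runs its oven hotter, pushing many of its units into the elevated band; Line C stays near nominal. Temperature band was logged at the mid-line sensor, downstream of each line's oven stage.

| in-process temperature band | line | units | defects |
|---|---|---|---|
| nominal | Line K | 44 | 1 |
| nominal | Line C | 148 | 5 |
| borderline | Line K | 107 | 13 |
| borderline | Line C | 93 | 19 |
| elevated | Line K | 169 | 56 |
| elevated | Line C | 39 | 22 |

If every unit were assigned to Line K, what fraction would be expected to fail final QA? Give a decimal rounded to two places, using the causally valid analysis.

0.22

In-process temperature band here is a post-treatment variable shaped by the line; conditioning on it would introduce bias rather than remove it. The overall comparison is the causal one.
So P(outcome | do(Line K)) is just the pooled rate for Line K: 70/320 = 0.219.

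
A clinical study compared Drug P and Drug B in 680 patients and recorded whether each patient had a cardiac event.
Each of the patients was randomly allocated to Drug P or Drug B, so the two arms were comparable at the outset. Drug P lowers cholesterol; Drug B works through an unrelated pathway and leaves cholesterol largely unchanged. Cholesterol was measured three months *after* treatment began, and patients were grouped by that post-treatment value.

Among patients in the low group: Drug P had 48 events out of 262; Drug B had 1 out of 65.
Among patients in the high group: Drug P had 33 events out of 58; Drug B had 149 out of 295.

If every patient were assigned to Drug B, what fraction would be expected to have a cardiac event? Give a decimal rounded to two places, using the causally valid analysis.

0.42

Cholesterol is downstream of the drug. One should not condition on a consequence of treatment, so the overall rates are the right comparison.
So P(outcome | do(Drug B)) is just the pooled rate for Drug B: 150/360 = 0.417.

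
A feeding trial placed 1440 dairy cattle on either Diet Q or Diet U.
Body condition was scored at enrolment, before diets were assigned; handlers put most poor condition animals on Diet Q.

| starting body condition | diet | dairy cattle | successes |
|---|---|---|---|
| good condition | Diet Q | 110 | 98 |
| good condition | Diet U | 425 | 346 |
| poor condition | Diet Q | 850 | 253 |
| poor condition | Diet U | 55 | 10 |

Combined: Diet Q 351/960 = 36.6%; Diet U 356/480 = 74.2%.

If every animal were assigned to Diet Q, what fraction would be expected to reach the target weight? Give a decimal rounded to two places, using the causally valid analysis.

Starting body condition differs across diets for reasons unrelated to any effect of the diet itself, and it separately predicts the outcome — a classic confounder. We must compare within starting body condition levels.
Standardising Diet Q to the population starting body condition mix: 0.372·98/110 + 0.628·253/850 = 0.518.

0.52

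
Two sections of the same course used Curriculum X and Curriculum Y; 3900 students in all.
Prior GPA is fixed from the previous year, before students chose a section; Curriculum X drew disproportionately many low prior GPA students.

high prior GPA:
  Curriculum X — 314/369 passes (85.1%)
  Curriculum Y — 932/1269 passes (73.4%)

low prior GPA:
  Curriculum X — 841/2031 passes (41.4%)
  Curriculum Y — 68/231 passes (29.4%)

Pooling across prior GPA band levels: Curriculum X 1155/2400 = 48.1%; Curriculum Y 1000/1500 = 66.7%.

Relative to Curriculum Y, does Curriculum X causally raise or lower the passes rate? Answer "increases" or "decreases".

increases

Within every prior GPA band level Curriculum X has the higher rate, yet pooled Curriculum Y does — Simpson's reversal.
Prior GPA band satisfies the back-door criterion: it is not a descendant of the teaching method, and it blocks the spurious path from teaching method to outcome. Adjusting for it (i.e., using the within-prior GPA band rates) gives the causal effect.
Within each level — high prior GPA: 85.1% vs 73.4%; low prior GPA: 41.4% vs 29.4% — Curriculum X is higher every time.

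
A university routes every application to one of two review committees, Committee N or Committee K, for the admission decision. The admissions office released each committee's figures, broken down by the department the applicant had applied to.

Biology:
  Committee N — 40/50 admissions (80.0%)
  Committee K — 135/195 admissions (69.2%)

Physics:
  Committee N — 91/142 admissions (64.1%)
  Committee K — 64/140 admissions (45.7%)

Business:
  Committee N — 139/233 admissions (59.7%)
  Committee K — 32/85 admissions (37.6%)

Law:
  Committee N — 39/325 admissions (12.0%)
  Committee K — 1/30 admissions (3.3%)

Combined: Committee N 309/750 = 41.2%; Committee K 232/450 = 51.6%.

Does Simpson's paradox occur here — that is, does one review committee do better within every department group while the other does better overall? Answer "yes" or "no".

Within each department level (Biology 80.0% vs 69.2%; Physics 64.1% vs 45.7%; Business 59.7% vs 37.6%; Law 12.0% vs 3.3%), Committee N has the higher rate every time. Pooled: 41.2% vs 51.6% — Committee K has the higher rate overall. The two comparisons disagree.

yes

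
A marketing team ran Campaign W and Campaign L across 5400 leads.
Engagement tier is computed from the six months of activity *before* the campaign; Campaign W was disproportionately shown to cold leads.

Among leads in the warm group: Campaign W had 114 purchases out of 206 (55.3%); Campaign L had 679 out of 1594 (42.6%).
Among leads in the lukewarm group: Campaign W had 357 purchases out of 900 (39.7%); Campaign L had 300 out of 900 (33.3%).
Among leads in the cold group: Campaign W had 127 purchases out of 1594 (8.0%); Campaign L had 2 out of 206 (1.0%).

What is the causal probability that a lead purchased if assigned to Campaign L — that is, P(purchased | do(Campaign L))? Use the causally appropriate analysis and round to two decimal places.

Within every engagement tier level Campaign W has the higher rate, yet pooled Campaign L does — Simpson's reversal.
Since engagement tier is a pre-existing factor (not a product of the campaign) and it affects the outcome on its own, it is a confounder. The stratified rates, not the pooled rate, identify the causal effect.
Standardising Campaign L to the population engagement tier mix: 0.333·679/1594 + 0.333·300/900 + 0.333·2/206 = 0.256.

0.26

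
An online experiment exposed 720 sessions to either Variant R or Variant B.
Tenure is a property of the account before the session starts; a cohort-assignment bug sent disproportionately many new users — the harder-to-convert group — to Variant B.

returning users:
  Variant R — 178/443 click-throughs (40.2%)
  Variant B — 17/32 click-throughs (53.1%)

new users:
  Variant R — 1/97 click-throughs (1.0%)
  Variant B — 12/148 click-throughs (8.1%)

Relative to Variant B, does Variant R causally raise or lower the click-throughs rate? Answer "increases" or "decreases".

decreases

Variant B is higher inside every user tenure stratum but Variant R is higher in aggregate. Whether to stratify depends on how user tenure relates to the variant.
Since user tenure is a pre-existing factor (not a product of the variant) and it affects the outcome on its own, it is a confounder. The stratified rates, not the pooled rate, identify the causal effect.
Within each level — returning users: 40.2% vs 53.1%; new users: 1.0% vs 8.1% — Variant B is higher every time.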